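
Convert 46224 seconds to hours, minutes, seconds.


Hours: 46224 ÷ 3600 = 12 remainder 3024
Minutes: 3024 ÷ 60 = 50 remainder 24
Seconds: 24

12h 50m 24s


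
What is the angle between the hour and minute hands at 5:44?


Hour hand = 5×30 + 44×0.5 = 172.0°
Minute hand = 44×6 = 264°
Difference = |172.0 - 264| = 92.0°

92.0°


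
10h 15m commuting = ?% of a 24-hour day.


Time: 615 minutes
Day: 1440 minutes
Percentage = (615/1440) × 100 ≈ 42.7%

42.7%


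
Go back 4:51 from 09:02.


Start: 542 minutes from midnight
Subtract: 291 minutes
Remaining: 542 - 291 = 251
Hours: 4, Minutes: 11

04:11


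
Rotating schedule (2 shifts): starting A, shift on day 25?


Shifts: A, B
Start: A (index 0)
Day 25: (0 + 25 - 1) mod 2
= 24 mod 2
= 0
Index 0 → shift A

Shift A


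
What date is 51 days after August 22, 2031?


Start: August 22, 2031
Add 51 days
August 22 → September 1: 31 - 22 + 1 = 10 days (51 - 10 = 41 left)
September 1 → October 1: 30 - 1 + 1 = 30 days (41 - 30 = 11 left)
October 1 + 11 = October 12, 2031

October 12, 2031


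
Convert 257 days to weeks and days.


Weeks: 257 ÷ 7 = 36 remainder 5

36 weeks 5 days


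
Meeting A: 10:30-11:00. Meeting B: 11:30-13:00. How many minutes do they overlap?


Meeting A: 630-660 (in minutes from midnight)
Meeting B: 690-780
Overlap start = max(630, 690) = 690
Overlap end = min(660, 780) = 660
Overlap = max(0, 660 - 690) = 0 min

0 minutes


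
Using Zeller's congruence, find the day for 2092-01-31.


Zeller's congruence:
q=31, m=13, k=91, j=20
h = (31 + ⌊13×14/5⌋ + 91 + ⌊91/4⌋ + ⌊20/4⌋ - 2×20) mod 7
= (31 + 36 + 91 + 22 + 5 - 40) mod 7
= 145 mod 7 = 5
h=5 → Thursday

Thursday


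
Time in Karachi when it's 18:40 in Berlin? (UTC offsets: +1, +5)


22:40

Time difference = UTC+5 - UTC+1 = +4 hours
New hour = (18 + 4) mod 24
= 22 mod 24 = 22
Minutes unchanged → 22:40


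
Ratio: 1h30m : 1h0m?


3:2 (1.50)

Duration 1: 90 minutes
Duration 2: 60 minutes
Ratio = 90:60
GCD = 30
Simplified = 3:2
As a decimal: 3/2 = 1.50


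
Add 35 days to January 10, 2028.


February 14, 2028

Start: January 10, 2028
Add 35 days
January 10 → February 1: 31 - 10 + 1 = 22 days (35 - 22 = 13 left)
February 1 + 13 = February 14, 2028


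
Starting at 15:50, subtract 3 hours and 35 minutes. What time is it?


12:15

Start: 950 minutes from midnight
Subtract: 215 minutes
Remaining: 950 - 215 = 735
Hours: 12, Minutes: 15


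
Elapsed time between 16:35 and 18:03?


1h 28m

End time in minutes: 18×60 + 3 = 1083
Start time in minutes: 16×60 + 35 = 995
Difference = 1083 - 995 = 88 minutes
= 1 hours 28 minutes


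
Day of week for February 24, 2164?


Friday

Zeller's congruence:
q=24, m=14, k=63, j=21
h = (24 + ⌊13×15/5⌋ + 63 + ⌊63/4⌋ + ⌊21/4⌋ - 2×21) mod 7
= (24 + 39 + 63 + 15 + 5 - 42) mod 7
= 104 mod 7 = 6
h=6 → Friday


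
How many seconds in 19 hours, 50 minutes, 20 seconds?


71420 seconds

Hours: 19 × 3600 = 68400
Minutes: 50 × 60 = 3000
Seconds: 20
Total = 68400 + 3000 + 20 = 71420


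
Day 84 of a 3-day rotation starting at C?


Shift B

Shifts: A, B, C
Start: C (index 2)
Day 84: (2 + 84 - 1) mod 3
= 85 mod 3
= 1
Index 1 → shift B


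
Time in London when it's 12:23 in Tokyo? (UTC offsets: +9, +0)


Time difference = UTC+0 - UTC+9 = -9 hours
New hour = (12 -9) mod 24
= 3 mod 24 = 3
Minutes unchanged → 03:23

03:23


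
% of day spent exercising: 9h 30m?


39.6%

Time: 570 minutes
Day: 1440 minutes
Percentage = (570/1440) × 100 ≈ 39.6%


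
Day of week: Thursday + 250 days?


Start: Thursday (index 3)
(3 + 250) mod 7
= 253 mod 7
= 1
Index 1 → Tuesday

Tuesday


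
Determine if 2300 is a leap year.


No

Rules: divisible by 4 AND (not by 100 OR by 400)
2300 ÷ 4 = 575 exactly → divisible by 4
2300 ÷ 100 = 23 exactly → divisible by 100
2300 ÷ 400 = 5 remainder 300 → not divisible by 400
Divisible by 100 but not by 400 → not a leap year


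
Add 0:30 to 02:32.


Start: 152 minutes from midnight
Add: 30 minutes
Total: 182 minutes
Hours: 182 ÷ 60 = 3 remainder 2

03:02


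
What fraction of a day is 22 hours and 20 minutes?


0.9306 (93.06%)

Total minutes: 22×60 + 20 = 1340
Day = 24×60 = 1440 minutes
Fraction = 1340/1440 ≈ 0.9306
As a percentage: 1340/1440 × 100 ≈ 93.06%


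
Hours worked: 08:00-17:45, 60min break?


8h 45m (525 minutes)

Total time = (17×60+45) - (8×60+0)
= 1065 - 480 = 585 min
Minus break: 585 - 60 = 525 min
= 8h 45m


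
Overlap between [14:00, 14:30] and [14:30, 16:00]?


0 minutes

Meeting A: 840-870 (in minutes from midnight)
Meeting B: 870-960
Overlap start = max(840, 870) = 870
Overlap end = min(870, 960) = 870
Overlap = max(0, 870 - 870) = 0 min


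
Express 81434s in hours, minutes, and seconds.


Hours: 81434 ÷ 3600 = 22 remainder 2234
Minutes: 2234 ÷ 60 = 37 remainder 14
Seconds: 14

22h 37m 14s


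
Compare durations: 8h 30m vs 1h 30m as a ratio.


Duration 1: 510 minutes
Duration 2: 90 minutes
Ratio = 510:90
GCD = 30
Simplified = 17:3
As a decimal: 17/3 ≈ 5.67

17:3 (5.67)


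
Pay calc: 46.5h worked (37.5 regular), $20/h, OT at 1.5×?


$1020.00

Regular: 37.5h × $20 = $750.00
Overtime: 46.5 - 37.5 = 9.0h
OT pay: 9.0h × $20 × 1.5 = $270.00
Total = $750.00 + $270.00 = $1020.00


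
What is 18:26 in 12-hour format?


Hour: 18
18 - 12 = 6 → PM

6:26 PM


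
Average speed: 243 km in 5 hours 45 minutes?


42.3 km/h

Distance: 243 km
Time: 5h 45m = 345 min = 345/60 = 23/4 hours
Speed = 243 ÷ (23/4) = 243 × 4 / 23 = 972/23 ≈ 42.3 km/h


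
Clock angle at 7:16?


Hour hand = 7×30 + 16×0.5 = 218.0°
Minute hand = 16×6 = 96°
Difference = |218.0 - 96| = 122.0°

122.0°


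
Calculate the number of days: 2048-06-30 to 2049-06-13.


From June 30, 2048 to June 13, 2049
Rest of June 2048: 30 - 30 = 0
Full months: July 31, August 31, September 30, October 31, November 30, December 31, January 31, February 2049 28, March 31, April 30, May 31
Days into June 2049: 13
Total = 0 + 31 + 31 + 30 + 31 + 30 + 31 + 31 + 28 + 31 + 30 + 31 + 13 = 348 days

348 days


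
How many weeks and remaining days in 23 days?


3 weeks 2 days

Weeks: 23 ÷ 7 = 3 remainder 2


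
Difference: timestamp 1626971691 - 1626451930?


519761 seconds (144.4 hours / 6.02 days)

Difference = 1626971691 - 1626451930 = 519761 seconds
In hours: 519761 / 3600 ≈ 144.4
In days: 519761 / 86400 ≈ 6.02


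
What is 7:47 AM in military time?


07:47

Input: 7:47 AM
AM hour stays: 7


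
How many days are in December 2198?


31 days

Month: December (month 12)
December has 31 days


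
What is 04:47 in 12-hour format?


Hour: 4
4 < 12 → AM

4:47 AM


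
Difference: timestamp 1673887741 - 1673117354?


Difference = 1673887741 - 1673117354 = 770387 seconds
In hours: 770387 / 3600 ≈ 214.0
In days: 770387 / 86400 ≈ 8.92

770387 seconds (214.0 hours / 8.92 days)


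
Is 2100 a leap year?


Rules: divisible by 4 AND (not by 100 OR by 400)
2100 ÷ 4 = 525 exactly → divisible by 4
2100 ÷ 100 = 21 exactly → divisible by 100
2100 ÷ 400 = 5 remainder 100 → not divisible by 400
Divisible by 100 but not by 400 → not a leap year

No


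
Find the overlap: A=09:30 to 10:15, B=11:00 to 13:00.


Meeting A: 570-615 (in minutes from midnight)
Meeting B: 660-780
Overlap start = max(570, 660) = 660
Overlap end = min(615, 780) = 615
Overlap = max(0, 615 - 660) = 0 min

0 minutes


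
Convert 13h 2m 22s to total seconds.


46942 seconds

Hours: 13 × 3600 = 46800
Minutes: 2 × 60 = 120
Seconds: 22
Total = 46800 + 120 + 22 = 46942


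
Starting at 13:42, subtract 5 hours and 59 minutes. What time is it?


Start: 822 minutes from midnight
Subtract: 359 minutes
Remaining: 822 - 359 = 463
Hours: 7, Minutes: 43

07:43


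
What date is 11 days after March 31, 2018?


Start: March 31, 2018
Add 11 days
March 31 → April 1: 31 - 31 + 1 = 1 days (11 - 1 = 10 left)
April 1 + 10 = April 11, 2018

April 11, 2018


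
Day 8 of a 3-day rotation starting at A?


Shift B

Shifts: A, B, C
Start: A (index 0)
Day 8: (0 + 8 - 1) mod 3
= 7 mod 3
= 1
Index 1 → shift B


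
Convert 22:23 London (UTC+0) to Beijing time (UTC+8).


Time difference = UTC+8 - UTC+0 = +8 hours
New hour = (22 + 8) mod 24
= 30 mod 24 = 6
Minutes unchanged → 06:23; 30 ≥ 24 → next day

06:23 (next day)


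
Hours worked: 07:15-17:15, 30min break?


9h 30m (570 minutes)

Total time = (17×60+15) - (7×60+15)
= 1035 - 435 = 600 min
Minus break: 600 - 30 = 570 min
= 9h 30m


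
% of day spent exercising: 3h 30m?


Time: 210 minutes
Day: 1440 minutes
Percentage = (210/1440) × 100 ≈ 14.6%

14.6%


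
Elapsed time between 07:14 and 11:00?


3h 46m

End time in minutes: 11×60 + 0 = 660
Start time in minutes: 7×60 + 14 = 434
Difference = 660 - 434 = 226 minutes
= 3 hours 46 minutes


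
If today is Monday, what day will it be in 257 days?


Start: Monday (index 0)
(0 + 257) mod 7
= 257 mod 7
= 5
Index 5 → Saturday

Saturday


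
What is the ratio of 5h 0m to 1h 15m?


Duration 1: 300 minutes
Duration 2: 75 minutes
Ratio = 300:75
GCD = 75
Simplified = 4:1
As a decimal: 4/1 = 4.00

4:1 (4.00)


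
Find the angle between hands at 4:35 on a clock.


Hour hand = 4×30 + 35×0.5 = 137.5°
Minute hand = 35×6 = 210°
Difference = |137.5 - 210| = 72.5°

72.5°


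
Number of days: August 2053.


31 days

Month: August (month 8)
August has 31 days


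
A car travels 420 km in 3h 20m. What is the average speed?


Distance: 420 km
Time: 3h 20m = 200 min = 200/60 = 10/3 hours
Speed = 420 ÷ (10/3) = 420 × 3 / 10 = 1260/10 = 126.0 km/h

126.0 km/h


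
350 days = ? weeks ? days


50 weeks 0 days

Weeks: 350 ÷ 7 = 50 remainder 0


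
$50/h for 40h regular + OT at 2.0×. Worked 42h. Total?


Regular: 40h × $50 = $2000.00
Overtime: 42 - 40 = 2h
OT pay: 2h × $50 × 2.0 = $200.00
Total = $2000.00 + $200.00 = $2200.00

$2200.00


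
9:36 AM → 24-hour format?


Input: 9:36 AM
AM hour stays: 9

09:36


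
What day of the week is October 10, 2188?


Friday

Zeller's congruence:
q=10, m=10, k=88, j=21
h = (10 + ⌊13×11/5⌋ + 88 + ⌊88/4⌋ + ⌊21/4⌋ - 2×21) mod 7
= (10 + 28 + 88 + 22 + 5 - 42) mod 7
= 111 mod 7 = 6
h=6 → Friday


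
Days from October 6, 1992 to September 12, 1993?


From October 6, 1992 to September 12, 1993
Rest of October 1992: 31 - 6 = 25
Full months: November 30, December 31, January 31, February 1993 28, March 31, April 30, May 31, June 30, July 31, August 31
Days into September 1993: 12
Total = 25 + 30 + 31 + 31 + 28 + 31 + 30 + 31 + 30 + 31 + 31 + 12 = 341 days

341 days


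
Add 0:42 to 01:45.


Start: 105 minutes from midnight
Add: 42 minutes
Total: 147 minutes
Hours: 147 ÷ 60 = 2 remainder 27

02:27


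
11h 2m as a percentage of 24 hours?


Total minutes: 11×60 + 2 = 662
Day = 24×60 = 1440 minutes
Fraction = 662/1440 ≈ 0.4597
As a percentage: 662/1440 × 100 ≈ 45.97%

0.4597 (45.97%)


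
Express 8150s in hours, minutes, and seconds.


2h 15m 50s

Hours: 8150 ÷ 3600 = 2 remainder 950
Minutes: 950 ÷ 60 = 15 remainder 50
Seconds: 50


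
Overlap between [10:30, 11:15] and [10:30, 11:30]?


45 minutes

Meeting A: 630-675 (in minutes from midnight)
Meeting B: 630-690
Overlap start = max(630, 630) = 630
Overlap end = min(675, 690) = 675
Overlap = max(0, 675 - 630) = 45 min


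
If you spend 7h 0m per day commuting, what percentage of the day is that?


29.2%

Time: 420 minutes
Day: 1440 minutes
Percentage = (420/1440) × 100 ≈ 29.2%


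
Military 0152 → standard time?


1:52 AM

Hour: 1
1 < 12 → AM


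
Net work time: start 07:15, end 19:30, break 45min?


11h 30m (690 minutes)

Total time = (19×60+30) - (7×60+15)
= 1170 - 435 = 735 min
Minus break: 735 - 45 = 690 min
= 11h 30m


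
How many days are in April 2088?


Month: April (month 4)
April has 30 days

30 days


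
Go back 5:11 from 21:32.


16:21

Start: 1292 minutes from midnight
Subtract: 311 minutes
Remaining: 1292 - 311 = 981
Hours: 16, Minutes: 21


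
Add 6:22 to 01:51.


Start: 111 minutes from midnight
Add: 382 minutes
Total: 493 minutes
Hours: 493 ÷ 60 = 8 remainder 13

08:13


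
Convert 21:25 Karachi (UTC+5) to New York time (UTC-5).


Time difference = UTC-5 - UTC+5 = -10 hours
New hour = (21 -10) mod 24
= 11 mod 24 = 11
Minutes unchanged → 11:25

11:25


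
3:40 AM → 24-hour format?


Input: 3:40 AM
AM hour stays: 3

03:40


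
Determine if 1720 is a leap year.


Rules: divisible by 4 AND (not by 100 OR by 400)
1720 ÷ 4 = 430 exactly → divisible by 4
1720 ÷ 100 = 17 remainder 20 → not divisible by 100
Divisible by 4 but not by 100 → leap year

Yes


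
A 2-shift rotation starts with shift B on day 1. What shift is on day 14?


Shift A

Shifts: A, B
Start: B (index 1)
Day 14: (1 + 14 - 1) mod 2
= 14 mod 2
= 0
Index 0 → shift A


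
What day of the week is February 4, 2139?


Zeller's congruence:
q=4, m=14, k=38, j=21
h = (4 + ⌊13×15/5⌋ + 38 + ⌊38/4⌋ + ⌊21/4⌋ - 2×21) mod 7
= (4 + 39 + 38 + 9 + 5 - 42) mod 7
= 53 mod 7 = 4
h=4 → Wednesday

Wednesday


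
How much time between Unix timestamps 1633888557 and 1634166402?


277845 seconds (77.2 hours / 3.22 days)

Difference = 1634166402 - 1633888557 = 277845 seconds
In hours: 277845 / 3600 ≈ 77.2
In days: 277845 / 86400 ≈ 3.22


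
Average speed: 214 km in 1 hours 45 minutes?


Distance: 214 km
Time: 1h 45m = 105 min = 105/60 = 7/4 hours
Speed = 214 ÷ (7/4) = 214 × 4 / 7 = 856/7 ≈ 122.3 km/h

122.3 km/h


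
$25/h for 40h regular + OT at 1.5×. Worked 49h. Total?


$1337.50

Regular: 40h × $25 = $1000.00
Overtime: 49 - 40 = 9h
OT pay: 9h × $25 × 1.5 = $337.50
Total = $1000.00 + $337.50 = $1337.50


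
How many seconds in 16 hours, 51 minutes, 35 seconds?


60695 seconds

Hours: 16 × 3600 = 57600
Minutes: 51 × 60 = 3060
Seconds: 35
Total = 57600 + 3060 + 35 = 60695


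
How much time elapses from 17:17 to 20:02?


2h 45m

End time in minutes: 20×60 + 2 = 1202
Start time in minutes: 17×60 + 17 = 1037
Difference = 1202 - 1037 = 165 minutes
= 2 hours 45 minutes


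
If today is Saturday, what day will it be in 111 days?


Friday

Start: Saturday (index 5)
(5 + 111) mod 7
= 116 mod 7
= 4
Index 4 → Friday


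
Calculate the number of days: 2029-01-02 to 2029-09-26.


From January 2, 2029 to September 26, 2029
Rest of January 2029: 31 - 2 = 29
Full months: February 2029 28, March 31, April 30, May 31, June 30, July 31, August 31
Days into September 2029: 26
Total = 29 + 28 + 31 + 30 + 31 + 30 + 31 + 31 + 26 = 267 days

267 days


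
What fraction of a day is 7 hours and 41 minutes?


0.3201 (32.01%)

Total minutes: 7×60 + 41 = 461
Day = 24×60 = 1440 minutes
Fraction = 461/1440 ≈ 0.3201
As a percentage: 461/1440 × 100 ≈ 32.01%


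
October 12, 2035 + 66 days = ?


Start: October 12, 2035
Add 66 days
October 12 → November 1: 31 - 12 + 1 = 20 days (66 - 20 = 46 left)
November 1 → December 1: 30 - 1 + 1 = 30 days (46 - 30 = 16 left)
December 1 + 16 = December 17, 2035

December 17, 2035


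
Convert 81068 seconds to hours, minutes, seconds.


Hours: 81068 ÷ 3600 = 22 remainder 1868
Minutes: 1868 ÷ 60 = 31 remainder 8
Seconds: 8

22h 31m 8s


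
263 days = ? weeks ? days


37 weeks 4 days

Weeks: 263 ÷ 7 = 37 remainder 4


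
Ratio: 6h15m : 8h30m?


25:34 (0.74)

Duration 1: 375 minutes
Duration 2: 510 minutes
Ratio = 375:510
GCD = 15
Simplified = 25:34
As a decimal: 25/34 ≈ 0.74


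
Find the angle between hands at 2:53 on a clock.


Hour hand = 2×30 + 53×0.5 = 86.5°
Minute hand = 53×6 = 318°
Difference = |86.5 - 318| = 231.5°
Since > 180°: 360 - 231.5 = 128.5°

128.5°


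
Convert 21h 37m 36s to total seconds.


77856 seconds

Hours: 21 × 3600 = 75600
Minutes: 37 × 60 = 2220
Seconds: 36
Total = 75600 + 2220 + 36 = 77856


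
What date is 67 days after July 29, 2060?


Start: July 29, 2060
Add 67 days
July 29 → August 1: 31 - 29 + 1 = 3 days (67 - 3 = 64 left)
August 1 → September 1: 31 - 1 + 1 = 31 days (64 - 31 = 33 left)
September 1 → October 1: 30 - 1 + 1 = 30 days (33 - 30 = 3 left)
October 1 + 3 = October 4, 2060

October 4, 2060


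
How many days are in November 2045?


Month: November (month 11)
November has 30 days

30 days


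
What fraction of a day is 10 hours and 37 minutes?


0.4424 (44.24%)

Total minutes: 10×60 + 37 = 637
Day = 24×60 = 1440 minutes
Fraction = 637/1440 ≈ 0.4424
As a percentage: 637/1440 × 100 ≈ 44.24%


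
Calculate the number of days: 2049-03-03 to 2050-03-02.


364 days

From March 3, 2049 to March 2, 2050
Rest of March 2049: 31 - 3 = 28
Full months: April 30, May 31, June 30, July 31, August 31, September 30, October 31, November 30, December 31, January 31, February 2050 28
Days into March 2050: 2
Total = 28 + 30 + 31 + 30 + 31 + 31 + 30 + 31 + 30 + 31 + 31 + 28 + 2 = 364 days


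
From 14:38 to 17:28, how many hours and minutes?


2h 50m

End time in minutes: 17×60 + 28 = 1048
Start time in minutes: 14×60 + 38 = 878
Difference = 1048 - 878 = 170 minutes
= 2 hours 50 minutes


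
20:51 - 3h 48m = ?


Start: 1251 minutes from midnight
Subtract: 228 minutes
Remaining: 1251 - 228 = 1023
Hours: 17, Minutes: 3

17:03


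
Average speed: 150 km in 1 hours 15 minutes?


120.0 km/h

Distance: 150 km
Time: 1h 15m = 75 min = 75/60 = 5/4 hours
Speed = 150 ÷ (5/4) = 150 × 4 / 5 = 600/5 = 120.0 km/h


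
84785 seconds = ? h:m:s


Hours: 84785 ÷ 3600 = 23 remainder 1985
Minutes: 1985 ÷ 60 = 33 remainder 5
Seconds: 5

23h 33m 5s


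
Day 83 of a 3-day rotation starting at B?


Shift C

Shifts: A, B, C
Start: B (index 1)
Day 83: (1 + 83 - 1) mod 3
= 83 mod 3
= 2
Index 2 → shift C


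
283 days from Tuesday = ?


Friday

Start: Tuesday (index 1)
(1 + 283) mod 7
= 284 mod 7
= 4
Index 4 → Friday


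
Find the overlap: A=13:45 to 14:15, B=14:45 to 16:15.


0 minutes

Meeting A: 825-855 (in minutes from midnight)
Meeting B: 885-975
Overlap start = max(825, 885) = 885
Overlap end = min(855, 975) = 855
Overlap = max(0, 855 - 885) = 0 min


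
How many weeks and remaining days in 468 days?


Weeks: 468 ÷ 7 = 66 remainder 6

66 weeks 6 days


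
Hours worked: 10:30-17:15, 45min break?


Total time = (17×60+15) - (10×60+30)
= 1035 - 630 = 405 min
Minus break: 405 - 45 = 360 min
= 6h 0m

6h 0m (360 minutes)


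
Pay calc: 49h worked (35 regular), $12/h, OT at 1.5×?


Regular: 35h × $12 = $420.00
Overtime: 49 - 35 = 14h
OT pay: 14h × $12 × 1.5 = $252.00
Total = $420.00 + $252.00 = $672.00

$672.00


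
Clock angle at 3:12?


24.0°

Hour hand = 3×30 + 12×0.5 = 96.0°
Minute hand = 12×6 = 72°
Difference = |96.0 - 72| = 24.0°


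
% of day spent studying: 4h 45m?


19.8%

Time: 285 minutes
Day: 1440 minutes
Percentage = (285/1440) × 100 ≈ 19.8%


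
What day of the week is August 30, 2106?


Monday

Zeller's congruence:
q=30, m=8, k=6, j=21
h = (30 + ⌊13×9/5⌋ + 6 + ⌊6/4⌋ + ⌊21/4⌋ - 2×21) mod 7
= (30 + 23 + 6 + 1 + 5 - 42) mod 7
= 23 mod 7 = 2
h=2 → Monday


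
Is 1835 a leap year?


Rules: divisible by 4 AND (not by 100 OR by 400)
1835 ÷ 4 = 458 remainder 3 → not divisible by 4
Not divisible by 4 → not a leap year

No


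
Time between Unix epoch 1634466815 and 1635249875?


783060 seconds (217.5 hours / 9.06 days)

Difference = 1635249875 - 1634466815 = 783060 seconds
In hours: 783060 / 3600 ≈ 217.5
In days: 783060 / 86400 ≈ 9.06


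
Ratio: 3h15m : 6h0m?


13:24 (0.54)

Duration 1: 195 minutes
Duration 2: 360 minutes
Ratio = 195:360
GCD = 15
Simplified = 13:24
As a decimal: 13/24 ≈ 0.54


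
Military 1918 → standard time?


Hour: 19
19 - 12 = 7 → PM

7:18 PM


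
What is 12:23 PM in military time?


Input: 12:23 PM
12 PM → 12 (noon)

12:23


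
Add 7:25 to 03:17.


Start: 197 minutes from midnight
Add: 445 minutes
Total: 642 minutes
Hours: 642 ÷ 60 = 10 remainder 42

10:42


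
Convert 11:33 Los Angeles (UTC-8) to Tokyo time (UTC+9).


04:33 (next day)

Time difference = UTC+9 - UTC-8 = +17 hours
New hour = (11 + 17) mod 24
= 28 mod 24 = 4
Minutes unchanged → 04:33; 28 ≥ 24 → next day


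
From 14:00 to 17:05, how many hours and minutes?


3h 5m

End time in minutes: 17×60 + 5 = 1025
Start time in minutes: 14×60 + 0 = 840
Difference = 1025 - 840 = 185 minutes
= 3 hours 5 minutes


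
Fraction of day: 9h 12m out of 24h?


Total minutes: 9×60 + 12 = 552
Day = 24×60 = 1440 minutes
Fraction = 552/1440 ≈ 0.3833
As a percentage: 552/1440 × 100 ≈ 38.33%

0.3833 (38.33%)


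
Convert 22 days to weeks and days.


3 weeks 1 days

Weeks: 22 ÷ 7 = 3 remainder 1


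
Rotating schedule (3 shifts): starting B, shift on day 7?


Shift B

Shifts: A, B, C
Start: B (index 1)
Day 7: (1 + 7 - 1) mod 3
= 7 mod 3
= 1
Index 1 → shift B


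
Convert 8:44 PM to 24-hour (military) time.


20:44

Input: 8:44 PM
PM: 8 + 12 = 20


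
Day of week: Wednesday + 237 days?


Tuesday

Start: Wednesday (index 2)
(2 + 237) mod 7
= 239 mod 7
= 1
Index 1 → Tuesday


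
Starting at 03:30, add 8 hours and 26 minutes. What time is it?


11:56

Start: 210 minutes from midnight
Add: 506 minutes
Total: 716 minutes
Hours: 716 ÷ 60 = 11 remainder 56


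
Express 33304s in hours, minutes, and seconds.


Hours: 33304 ÷ 3600 = 9 remainder 904
Minutes: 904 ÷ 60 = 15 remainder 4
Seconds: 4

9h 15m 4s


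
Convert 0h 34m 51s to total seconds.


2091 seconds

Hours: 0 × 3600 = 0
Minutes: 34 × 60 = 2040
Seconds: 51
Total = 0 + 2040 + 51 = 2091


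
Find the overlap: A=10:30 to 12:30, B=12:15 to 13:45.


Meeting A: 630-750 (in minutes from midnight)
Meeting B: 735-825
Overlap start = max(630, 735) = 735
Overlap end = min(750, 825) = 750
Overlap = max(0, 750 - 735) = 15 min

15 minutes


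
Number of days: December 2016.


Month: December (month 12)
December has 31 days

31 days


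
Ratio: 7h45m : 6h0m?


31:24 (1.29)

Duration 1: 465 minutes
Duration 2: 360 minutes
Ratio = 465:360
GCD = 15
Simplified = 31:24
As a decimal: 31/24 ≈ 1.29


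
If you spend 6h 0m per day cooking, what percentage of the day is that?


Time: 360 minutes
Day: 1440 minutes
Percentage = (360/1440) × 100 = 25.0%

25.0%


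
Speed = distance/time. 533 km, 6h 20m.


Distance: 533 km
Time: 6h 20m = 380 min = 380/60 = 19/3 hours
Speed = 533 ÷ (19/3) = 533 × 3 / 19 = 1599/19 ≈ 84.2 km/h

84.2 km/h


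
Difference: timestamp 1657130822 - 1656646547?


Difference = 1657130822 - 1656646547 = 484275 seconds
In hours: 484275 / 3600 ≈ 134.5
In days: 484275 / 86400 ≈ 5.61

484275 seconds (134.5 hours / 5.61 days)


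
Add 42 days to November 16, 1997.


December 28, 1997

Start: November 16, 1997
Add 42 days
November 16 → December 1: 30 - 16 + 1 = 15 days (42 - 15 = 27 left)
December 1 + 27 = December 28, 1997


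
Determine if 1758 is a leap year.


Rules: divisible by 4 AND (not by 100 OR by 400)
1758 ÷ 4 = 439 remainder 2 → not divisible by 4
Not divisible by 4 → not a leap year

No


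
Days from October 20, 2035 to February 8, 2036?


111 days

From October 20, 2035 to February 8, 2036
Rest of October 2035: 31 - 20 = 11
Full months: November 30, December 31, January 31
Days into February 2036: 8
Total = 11 + 30 + 31 + 31 + 8 = 111 days


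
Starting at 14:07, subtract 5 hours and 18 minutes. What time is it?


08:49

Start: 847 minutes from midnight
Subtract: 318 minutes
Remaining: 847 - 318 = 529
Hours: 8, Minutes: 49


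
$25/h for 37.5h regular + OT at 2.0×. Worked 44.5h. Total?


$1287.50

Regular: 37.5h × $25 = $937.50
Overtime: 44.5 - 37.5 = 7.0h
OT pay: 7.0h × $25 × 2.0 = $350.00
Total = $937.50 + $350.00 = $1287.50


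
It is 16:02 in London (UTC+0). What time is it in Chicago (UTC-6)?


10:02

Time difference = UTC-6 - UTC+0 = -6 hours
New hour = (16 -6) mod 24
= 10 mod 24 = 10
Minutes unchanged → 10:02


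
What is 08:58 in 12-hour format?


8:58 AM

Hour: 8
8 < 12 → AM


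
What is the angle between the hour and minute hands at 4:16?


Hour hand = 4×30 + 16×0.5 = 128.0°
Minute hand = 16×6 = 96°
Difference = |128.0 - 96| = 32.0°

32.0°


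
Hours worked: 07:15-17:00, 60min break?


8h 45m (525 minutes)

Total time = (17×60+0) - (7×60+15)
= 1020 - 435 = 585 min
Minus break: 585 - 60 = 525 min
= 8h 45m


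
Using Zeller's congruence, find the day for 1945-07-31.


Tuesday

Zeller's congruence:
q=31, m=7, k=45, j=19
h = (31 + ⌊13×8/5⌋ + 45 + ⌊45/4⌋ + ⌊19/4⌋ - 2×19) mod 7
= (31 + 20 + 45 + 11 + 4 - 38) mod 7
= 73 mod 7 = 3
h=3 → Tuesday


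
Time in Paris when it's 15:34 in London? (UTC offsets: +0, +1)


Time difference = UTC+1 - UTC+0 = +1 hours
New hour = (15 + 1) mod 24
= 16 mod 24 = 16
Minutes unchanged → 16:34

16:34


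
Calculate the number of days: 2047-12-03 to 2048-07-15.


225 days

From December 3, 2047 to July 15, 2048
Rest of December 2047: 31 - 3 = 28
Full months: January 31, February 2048 29, March 31, April 30, May 31, June 30
Days into July 2048: 15
Total = 28 + 31 + 29 + 31 + 30 + 31 + 30 + 15 = 225 days


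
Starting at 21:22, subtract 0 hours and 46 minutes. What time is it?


Start: 1282 minutes from midnight
Subtract: 46 minutes
Remaining: 1282 - 46 = 1236
Hours: 20, Minutes: 36

20:36


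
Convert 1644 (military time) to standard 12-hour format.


Hour: 16
16 - 12 = 4 → PM

4:44 PM


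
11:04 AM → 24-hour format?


11:04

Input: 11:04 AM
AM hour stays: 11


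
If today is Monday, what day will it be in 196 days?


Start: Monday (index 0)
(0 + 196) mod 7
= 196 mod 7
= 0
Index 0 → Monday

Monday


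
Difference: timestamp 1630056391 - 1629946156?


Difference = 1630056391 - 1629946156 = 110235 seconds
In hours: 110235 / 3600 ≈ 30.6
In days: 110235 / 86400 ≈ 1.28

110235 seconds (30.6 hours / 1.28 days)


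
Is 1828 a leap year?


Yes

Rules: divisible by 4 AND (not by 100 OR by 400)
1828 ÷ 4 = 457 exactly → divisible by 4
1828 ÷ 100 = 18 remainder 28 → not divisible by 100
Divisible by 4 but not by 100 → leap year


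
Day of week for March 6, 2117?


Zeller's congruence:
q=6, m=3, k=17, j=21
h = (6 + ⌊13×4/5⌋ + 17 + ⌊17/4⌋ + ⌊21/4⌋ - 2×21) mod 7
= (6 + 10 + 17 + 4 + 5 - 42) mod 7
= 0 mod 7 = 0
h=0 → Saturday

Saturday


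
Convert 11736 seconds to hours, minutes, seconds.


3h 15m 36s

Hours: 11736 ÷ 3600 = 3 remainder 936
Minutes: 936 ÷ 60 = 15 remainder 36
Seconds: 36


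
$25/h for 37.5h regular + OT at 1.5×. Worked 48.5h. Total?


$1350.00

Regular: 37.5h × $25 = $937.50
Overtime: 48.5 - 37.5 = 11.0h
OT pay: 11.0h × $25 × 1.5 = $412.50
Total = $937.50 + $412.50 = $1350.00


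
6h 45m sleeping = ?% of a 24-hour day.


Time: 405 minutes
Day: 1440 minutes
Percentage = (405/1440) × 100 ≈ 28.1%

28.1%


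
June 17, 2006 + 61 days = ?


Start: June 17, 2006
Add 61 days
June 17 → July 1: 30 - 17 + 1 = 14 days (61 - 14 = 47 left)
July 1 → August 1: 31 - 1 + 1 = 31 days (47 - 31 = 16 left)
August 1 + 16 = August 17, 2006

August 17, 2006


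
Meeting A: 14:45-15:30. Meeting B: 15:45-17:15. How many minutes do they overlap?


Meeting A: 885-930 (in minutes from midnight)
Meeting B: 945-1035
Overlap start = max(885, 945) = 945
Overlap end = min(930, 1035) = 930
Overlap = max(0, 930 - 945) = 0 min

0 minutes


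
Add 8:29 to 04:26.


12:55

Start: 266 minutes from midnight
Add: 509 minutes
Total: 775 minutes
Hours: 775 ÷ 60 = 12 remainder 55


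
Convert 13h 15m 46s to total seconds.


47746 seconds

Hours: 13 × 3600 = 46800
Minutes: 15 × 60 = 900
Seconds: 46
Total = 46800 + 900 + 46 = 47746


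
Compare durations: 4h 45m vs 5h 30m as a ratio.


Duration 1: 285 minutes
Duration 2: 330 minutes
Ratio = 285:330
GCD = 15
Simplified = 19:22
As a decimal: 19/22 ≈ 0.86

19:22 (0.86)


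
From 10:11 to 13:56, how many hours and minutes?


End time in minutes: 13×60 + 56 = 836
Start time in minutes: 10×60 + 11 = 611
Difference = 836 - 611 = 225 minutes
= 3 hours 45 minutes

3h 45m


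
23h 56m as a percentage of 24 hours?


Total minutes: 23×60 + 56 = 1436
Day = 24×60 = 1440 minutes
Fraction = 1436/1440 ≈ 0.9972
As a percentage: 1436/1440 × 100 ≈ 99.72%

0.9972 (99.72%)


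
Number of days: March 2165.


31 days

Month: March (month 3)
March has 31 days


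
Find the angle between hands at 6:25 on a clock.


42.5°

Hour hand = 6×30 + 25×0.5 = 192.5°
Minute hand = 25×6 = 150°
Difference = |192.5 - 150| = 42.5°


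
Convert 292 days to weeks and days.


Weeks: 292 ÷ 7 = 41 remainder 5

41 weeks 5 days


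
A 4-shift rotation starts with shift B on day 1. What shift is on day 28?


Shift A

Shifts: A, B, C, D
Start: B (index 1)
Day 28: (1 + 28 - 1) mod 4
= 28 mod 4
= 0
Index 0 → shift A


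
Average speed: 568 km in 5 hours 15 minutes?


108.2 km/h

Distance: 568 km
Time: 5h 15m = 315 min = 315/60 = 21/4 hours
Speed = 568 ÷ (21/4) = 568 × 4 / 21 = 2272/21 ≈ 108.2 km/h


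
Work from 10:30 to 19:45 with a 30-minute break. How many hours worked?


8h 45m (525 minutes)

Total time = (19×60+45) - (10×60+30)
= 1185 - 630 = 555 min
Minus break: 555 - 30 = 525 min
= 8h 45m


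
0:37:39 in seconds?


2259 seconds

Hours: 0 × 3600 = 0
Minutes: 37 × 60 = 2220
Seconds: 39
Total = 0 + 2220 + 39 = 2259


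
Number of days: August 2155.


31 days

Month: August (month 8)
August has 31 days


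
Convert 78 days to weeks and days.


Weeks: 78 ÷ 7 = 11 remainder 1

11 weeks 1 days


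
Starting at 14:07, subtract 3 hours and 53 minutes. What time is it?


Start: 847 minutes from midnight
Subtract: 233 minutes
Remaining: 847 - 233 = 614
Hours: 10, Minutes: 14

10:14


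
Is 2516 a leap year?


Yes

Rules: divisible by 4 AND (not by 100 OR by 400)
2516 ÷ 4 = 629 exactly → divisible by 4
2516 ÷ 100 = 25 remainder 16 → not divisible by 100
Divisible by 4 but not by 100 → leap year


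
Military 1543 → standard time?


Hour: 15
15 - 12 = 3 → PM

3:43 PM


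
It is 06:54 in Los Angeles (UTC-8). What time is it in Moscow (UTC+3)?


Time difference = UTC+3 - UTC-8 = +11 hours
New hour = (6 + 11) mod 24
= 17 mod 24 = 17
Minutes unchanged → 17:54

17:54


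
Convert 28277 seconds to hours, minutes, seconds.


7h 51m 17s

Hours: 28277 ÷ 3600 = 7 remainder 3077
Minutes: 3077 ÷ 60 = 51 remainder 17
Seconds: 17


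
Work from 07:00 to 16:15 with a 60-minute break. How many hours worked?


8h 15m (495 minutes)

Total time = (16×60+15) - (7×60+0)
= 975 - 420 = 555 min
Minus break: 555 - 60 = 495 min
= 8h 15m


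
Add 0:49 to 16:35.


Start: 995 minutes from midnight
Add: 49 minutes
Total: 1044 minutes
Hours: 1044 ÷ 60 = 17 remainder 24

17:24


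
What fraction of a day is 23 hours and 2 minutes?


0.9597 (95.97%)

Total minutes: 23×60 + 2 = 1382
Day = 24×60 = 1440 minutes
Fraction = 1382/1440 ≈ 0.9597
As a percentage: 1382/1440 × 100 ≈ 95.97%


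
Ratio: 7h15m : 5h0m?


Duration 1: 435 minutes
Duration 2: 300 minutes
Ratio = 435:300
GCD = 15
Simplified = 29:20
As a decimal: 29/20 = 1.45

29:20 (1.45)


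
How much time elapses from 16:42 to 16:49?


End time in minutes: 16×60 + 49 = 1009
Start time in minutes: 16×60 + 42 = 1002
Difference = 1009 - 1002 = 7 minutes
= 0 hours 7 minutes

0h 7m


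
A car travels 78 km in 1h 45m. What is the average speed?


44.6 km/h

Distance: 78 km
Time: 1h 45m = 105 min = 105/60 = 7/4 hours
Speed = 78 ÷ (7/4) = 78 × 4 / 7 = 312/7 ≈ 44.6 km/h


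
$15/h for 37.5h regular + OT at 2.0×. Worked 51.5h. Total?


Regular: 37.5h × $15 = $562.50
Overtime: 51.5 - 37.5 = 14.0h
OT pay: 14.0h × $15 × 2.0 = $420.00
Total = $562.50 + $420.00 = $982.50

$982.50


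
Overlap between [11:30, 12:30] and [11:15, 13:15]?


60 minutes

Meeting A: 690-750 (in minutes from midnight)
Meeting B: 675-795
Overlap start = max(690, 675) = 690
Overlap end = min(750, 795) = 750
Overlap = max(0, 750 - 690) = 60 min


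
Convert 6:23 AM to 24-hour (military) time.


06:23

Input: 6:23 AM
AM hour stays: 6


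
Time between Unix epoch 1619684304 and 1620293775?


Difference = 1620293775 - 1619684304 = 609471 seconds
In hours: 609471 / 3600 ≈ 169.3
In days: 609471 / 86400 ≈ 7.05

609471 seconds (169.3 hours / 7.05 days)


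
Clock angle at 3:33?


Hour hand = 3×30 + 33×0.5 = 106.5°
Minute hand = 33×6 = 198°
Difference = |106.5 - 198| = 91.5°

91.5°


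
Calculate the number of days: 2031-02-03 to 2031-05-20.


106 days

From February 3, 2031 to May 20, 2031
Rest of February 2031: 28 - 3 = 25
Full months: March 31, April 30
Days into May 2031: 20
Total = 25 + 31 + 30 + 20 = 106 days


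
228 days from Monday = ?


Friday

Start: Monday (index 0)
(0 + 228) mod 7
= 228 mod 7
= 4
Index 4 → Friday


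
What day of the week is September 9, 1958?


Zeller's congruence:
q=9, m=9, k=58, j=19
h = (9 + ⌊13×10/5⌋ + 58 + ⌊58/4⌋ + ⌊19/4⌋ - 2×19) mod 7
= (9 + 26 + 58 + 14 + 4 - 38) mod 7
= 73 mod 7 = 3
h=3 → Tuesday

Tuesday


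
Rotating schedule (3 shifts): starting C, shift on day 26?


Shifts: A, B, C
Start: C (index 2)
Day 26: (2 + 26 - 1) mod 3
= 27 mod 3
= 0
Index 0 → shift A

Shift A


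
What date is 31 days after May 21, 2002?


June 21, 2002

Start: May 21, 2002
Add 31 days
May 21 → June 1: 31 - 21 + 1 = 11 days (31 - 11 = 20 left)
June 1 + 20 = June 21, 2002


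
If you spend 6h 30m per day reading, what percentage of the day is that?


27.1%

Time: 390 minutes
Day: 1440 minutes
Percentage = (390/1440) × 100 ≈ 27.1%


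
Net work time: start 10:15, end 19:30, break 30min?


Total time = (19×60+30) - (10×60+15)
= 1170 - 615 = 555 min
Minus break: 555 - 30 = 525 min
= 8h 45m

8h 45m (525 minutes)


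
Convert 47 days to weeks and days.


Weeks: 47 ÷ 7 = 6 remainder 5

6 weeks 5 days


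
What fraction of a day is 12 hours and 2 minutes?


Total minutes: 12×60 + 2 = 722
Day = 24×60 = 1440 minutes
Fraction = 722/1440 ≈ 0.5014
As a percentage: 722/1440 × 100 ≈ 50.14%

0.5014 (50.14%)


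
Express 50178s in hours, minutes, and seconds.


13h 56m 18s

Hours: 50178 ÷ 3600 = 13 remainder 3378
Minutes: 3378 ÷ 60 = 56 remainder 18
Seconds: 18


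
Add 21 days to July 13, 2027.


Start: July 13, 2027
Add 21 days
July 13 → August 1: 31 - 13 + 1 = 19 days (21 - 19 = 2 left)
August 1 + 2 = August 3, 2027

August 3, 2027


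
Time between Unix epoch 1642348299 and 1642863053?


Difference = 1642863053 - 1642348299 = 514754 seconds
In hours: 514754 / 3600 ≈ 143.0
In days: 514754 / 86400 ≈ 5.96

514754 seconds (143.0 hours / 5.96 days)


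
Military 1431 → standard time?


Hour: 14
14 - 12 = 2 → PM

2:31 PM


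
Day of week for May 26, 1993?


Wednesday

Zeller's congruence:
q=26, m=5, k=93, j=19
h = (26 + ⌊13×6/5⌋ + 93 + ⌊93/4⌋ + ⌊19/4⌋ - 2×19) mod 7
= (26 + 15 + 93 + 23 + 4 - 38) mod 7
= 123 mod 7 = 4
h=4 → Wednesday


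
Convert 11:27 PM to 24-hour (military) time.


23:27

Input: 11:27 PM
PM: 11 + 12 = 23


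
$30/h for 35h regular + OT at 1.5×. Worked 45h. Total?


$1500.00

Regular: 35h × $30 = $1050.00
Overtime: 45 - 35 = 10h
OT pay: 10h × $30 × 1.5 = $450.00
Total = $1050.00 + $450.00 = $1500.00


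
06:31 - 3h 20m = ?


03:11

Start: 391 minutes from midnight
Subtract: 200 minutes
Remaining: 391 - 200 = 191
Hours: 3, Minutes: 11


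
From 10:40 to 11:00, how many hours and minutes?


0h 20m

End time in minutes: 11×60 + 0 = 660
Start time in minutes: 10×60 + 40 = 640
Difference = 660 - 640 = 20 minutes
= 0 hours 20 minutes


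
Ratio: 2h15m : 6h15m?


Duration 1: 135 minutes
Duration 2: 375 minutes
Ratio = 135:375
GCD = 15
Simplified = 9:25
As a decimal: 9/25 = 0.36

9:25 (0.36)


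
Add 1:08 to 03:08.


Start: 188 minutes from midnight
Add: 68 minutes
Total: 256 minutes
Hours: 256 ÷ 60 = 4 remainder 16

04:16


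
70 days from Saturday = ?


Start: Saturday (index 5)
(5 + 70) mod 7
= 75 mod 7
= 5
Index 5 → Saturday

Saturday


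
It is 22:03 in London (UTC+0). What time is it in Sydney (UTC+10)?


Time difference = UTC+10 - UTC+0 = +10 hours
New hour = (22 + 10) mod 24
= 32 mod 24 = 8
Minutes unchanged → 08:03; 32 ≥ 24 → next day

08:03 (next day)


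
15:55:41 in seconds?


57341 seconds

Hours: 15 × 3600 = 54000
Minutes: 55 × 60 = 3300
Seconds: 41
Total = 54000 + 3300 + 41 = 57341


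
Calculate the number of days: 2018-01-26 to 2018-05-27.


From January 26, 2018 to May 27, 2018
Rest of January 2018: 31 - 26 = 5
Full months: February 2018 28, March 31, April 30
Days into May 2018: 27
Total = 5 + 28 + 31 + 30 + 27 = 121 days

121 days


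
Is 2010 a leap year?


No

Rules: divisible by 4 AND (not by 100 OR by 400)
2010 ÷ 4 = 502 remainder 2 → not divisible by 4
Not divisible by 4 → not a leap year


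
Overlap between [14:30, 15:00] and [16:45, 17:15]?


Meeting A: 870-900 (in minutes from midnight)
Meeting B: 1005-1035
Overlap start = max(870, 1005) = 1005
Overlap end = min(900, 1035) = 900
Overlap = max(0, 900 - 1005) = 0 min

0 minutes


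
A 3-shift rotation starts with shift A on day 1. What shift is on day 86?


Shift B

Shifts: A, B, C
Start: A (index 0)
Day 86: (0 + 86 - 1) mod 3
= 85 mod 3
= 1
Index 1 → shift B


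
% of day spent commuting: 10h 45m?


44.8%

Time: 645 minutes
Day: 1440 minutes
Percentage = (645/1440) × 100 ≈ 44.8%


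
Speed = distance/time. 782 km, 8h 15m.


Distance: 782 km
Time: 8h 15m = 495 min = 495/60 = 33/4 hours
Speed = 782 ÷ (33/4) = 782 × 4 / 33 = 3128/33 ≈ 94.8 km/h

94.8 km/h


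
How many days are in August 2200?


31 days

Month: August (month 8)
August has 31 days


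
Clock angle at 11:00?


30.0°

Hour hand = 11×30 + 0×0.5 = 330.0°
Minute hand = 0×6 = 0°
Difference = |330.0 - 0| = 330.0°
Since > 180°: 360 - 330.0 = 30.0°


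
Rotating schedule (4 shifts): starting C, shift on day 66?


Shift D

Shifts: A, B, C, D
Start: C (index 2)
Day 66: (2 + 66 - 1) mod 4
= 67 mod 4
= 3
Index 3 → shift D


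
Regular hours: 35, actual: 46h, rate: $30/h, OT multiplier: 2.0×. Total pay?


$1710.00

Regular: 35h × $30 = $1050.00
Overtime: 46 - 35 = 11h
OT pay: 11h × $30 × 2.0 = $660.00
Total = $1050.00 + $660.00 = $1710.00


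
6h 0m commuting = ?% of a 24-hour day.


Time: 360 minutes
Day: 1440 minutes
Percentage = (360/1440) × 100 = 25.0%

25.0%


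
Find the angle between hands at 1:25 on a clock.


Hour hand = 1×30 + 25×0.5 = 42.5°
Minute hand = 25×6 = 150°
Difference = |42.5 - 150| = 107.5°

107.5°


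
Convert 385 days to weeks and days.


55 weeks 0 days

Weeks: 385 ÷ 7 = 55 remainder 0


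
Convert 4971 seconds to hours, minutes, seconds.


Hours: 4971 ÷ 3600 = 1 remainder 1371
Minutes: 1371 ÷ 60 = 22 remainder 51
Seconds: 51

1h 22m 51s


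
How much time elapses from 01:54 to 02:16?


End time in minutes: 2×60 + 16 = 136
Start time in minutes: 1×60 + 54 = 114
Difference = 136 - 114 = 22 minutes
= 0 hours 22 minutes

0h 22m
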